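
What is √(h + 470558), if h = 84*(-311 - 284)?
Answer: √420578 ≈ 648.52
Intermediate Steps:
h = -49980 (h = 84*(-595) = -49980)
√(h + 470558) = √(-49980 + 470558) = √420578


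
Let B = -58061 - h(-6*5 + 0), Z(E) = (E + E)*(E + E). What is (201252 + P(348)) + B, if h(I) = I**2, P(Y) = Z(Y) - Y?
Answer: 626359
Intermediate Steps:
Z(E) = 4*E**2 (Z(E) = (2*E)*(2*E) = 4*E**2)
P(Y) = -Y + 4*Y**2 (P(Y) = 4*Y**2 - Y = -Y + 4*Y**2)
B = -58961 (B = -58061 - (-6*5 + 0)**2 = -58061 - (-30 + 0)**2 = -58061 - 1*(-30)**2 = -58061 - 1*900 = -58061 - 900 = -58961)
(201252 + P(348)) + B = (201252 + 348*(-1 + 4*348)) - 58961 = (201252 + 348*(-1 + 1392)) - 58961 = (201252 + 348*1391) - 58961 = (201252 + 484068) - 58961 = 685320 - 58961 = 626359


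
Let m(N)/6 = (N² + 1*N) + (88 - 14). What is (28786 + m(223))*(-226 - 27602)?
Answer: -9153797976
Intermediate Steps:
m(N) = 444 + 6*N + 6*N² (m(N) = 6*((N² + 1*N) + (88 - 14)) = 6*((N² + N) + 74) = 6*((N + N²) + 74) = 6*(74 + N + N²) = 444 + 6*N + 6*N²)
(28786 + m(223))*(-226 - 27602) = (28786 + (444 + 6*223 + 6*223²))*(-226 - 27602) = (28786 + (444 + 1338 + 6*49729))*(-27828) = (28786 + (444 + 1338 + 298374))*(-27828) = (28786 + 300156)*(-27828) = 328942*(-27828) = -9153797976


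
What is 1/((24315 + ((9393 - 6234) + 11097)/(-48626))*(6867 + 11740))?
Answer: 24313/10999778630469 ≈ 2.2103e-9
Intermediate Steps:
1/((24315 + ((9393 - 6234) + 11097)/(-48626))*(6867 + 11740)) = 1/((24315 + (3159 + 11097)*(-1/48626))*18607) = 1/((24315 + 14256*(-1/48626))*18607) = 1/((24315 - 7128/24313)*18607) = 1/((591163467/24313)*18607) = 1/(10999778630469/24313) = 24313/10999778630469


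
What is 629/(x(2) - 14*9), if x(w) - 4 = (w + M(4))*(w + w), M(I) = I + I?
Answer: -629/82 ≈ -7.6707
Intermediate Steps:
M(I) = 2*I
x(w) = 4 + 2*w*(8 + w) (x(w) = 4 + (w + 2*4)*(w + w) = 4 + (w + 8)*(2*w) = 4 + (8 + w)*(2*w) = 4 + 2*w*(8 + w))
629/(x(2) - 14*9) = 629/((4 + 2*2² + 16*2) - 14*9) = 629/((4 + 2*4 + 32) - 126) = 629/((4 + 8 + 32) - 126) = 629/(44 - 126) = 629/(-82) = 629*(-1/82) = -629/82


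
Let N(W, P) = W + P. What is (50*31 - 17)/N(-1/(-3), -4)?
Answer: -4599/11 ≈ -418.09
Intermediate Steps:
N(W, P) = P + W
(50*31 - 17)/N(-1/(-3), -4) = (50*31 - 17)/(-4 - 1/(-3)) = (1550 - 17)/(-4 - 1*(-1/3)) = 1533/(-4 + 1/3) = 1533/(-11/3) = -3/11*1533 = -4599/11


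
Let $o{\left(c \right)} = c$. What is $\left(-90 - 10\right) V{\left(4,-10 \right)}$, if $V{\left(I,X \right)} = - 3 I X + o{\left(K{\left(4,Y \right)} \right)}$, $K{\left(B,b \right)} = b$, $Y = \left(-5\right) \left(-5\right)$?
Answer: $-14500$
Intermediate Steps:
$Y = 25$
$V{\left(I,X \right)} = 25 - 3 I X$ ($V{\left(I,X \right)} = - 3 I X + 25 = 25 - 3 I X$)
$\left(-90 - 10\right) V{\left(4,-10 \right)} = \left(-90 - 10\right) \left(25 - 12 \left(-10\right)\right) = - 100 \left(25 + 120\right) = \left(-100\right) 145 = -14500$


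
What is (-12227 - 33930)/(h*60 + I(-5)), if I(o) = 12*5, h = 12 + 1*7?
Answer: -46157/1200 ≈ -38.464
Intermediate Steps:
h = 19 (h = 12 + 7 = 19)
I(o) = 60
(-12227 - 33930)/(h*60 + I(-5)) = (-12227 - 33930)/(19*60 + 60) = -46157/(1140 + 60) = -46157/1200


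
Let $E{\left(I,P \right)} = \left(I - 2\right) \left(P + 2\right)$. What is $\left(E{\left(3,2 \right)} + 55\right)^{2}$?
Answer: $3481$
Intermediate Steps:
$E{\left(I,P \right)} = \left(-2 + I\right) \left(2 + P\right)$
$\left(E{\left(3,2 \right)} + 55\right)^{2} = \left(\left(-4 - 4 + 2 \cdot 3 + 3 \cdot 2\right) + 55\right)^{2} = \left(\left(-4 - 4 + 6 + 6\right) + 55\right)^{2} = \left(4 + 55\right)^{2} = 59^{2} = 3481$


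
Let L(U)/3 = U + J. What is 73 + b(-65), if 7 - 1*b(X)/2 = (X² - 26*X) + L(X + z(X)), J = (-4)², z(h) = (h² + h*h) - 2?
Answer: -62137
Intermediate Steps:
z(h) = -2 + 2*h² (z(h) = (h² + h²) - 2 = 2*h² - 2 = -2 + 2*h²)
J = 16
L(U) = 48 + 3*U (L(U) = 3*(U + 16) = 3*(16 + U) = 48 + 3*U)
b(X) = -70 - 14*X² + 46*X (b(X) = 14 - 2*((X² - 26*X) + (48 + 3*(X + (-2 + 2*X²)))) = 14 - 2*((X² - 26*X) + (48 + 3*(-2 + X + 2*X²))) = 14 - 2*((X² - 26*X) + (48 + (-6 + 3*X + 6*X²))) = 14 - 2*((X² - 26*X) + (42 + 3*X + 6*X²)) = 14 - 2*(42 - 23*X + 7*X²) = 14 + (-84 - 14*X² + 46*X) = -70 - 14*X² + 46*X)
73 + b(-65) = 73 + (-70 - 14*(-65)² + 46*(-65)) = 73 + (-70 - 14*4225 - 2990) = 73 + (-70 - 59150 - 2990) = 73 - 62210 = -62137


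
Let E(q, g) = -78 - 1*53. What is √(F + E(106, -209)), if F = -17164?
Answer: I*√17295 ≈ 131.51*I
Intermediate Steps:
E(q, g) = -131 (E(q, g) = -78 - 53 = -131)
√(F + E(106, -209)) = √(-17164 - 131) = √(-17295) = I*√17295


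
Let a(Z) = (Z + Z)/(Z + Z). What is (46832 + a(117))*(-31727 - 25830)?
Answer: -2695566981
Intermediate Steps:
a(Z) = 1 (a(Z) = (2*Z)/((2*Z)) = (2*Z)*(1/(2*Z)) = 1)
(46832 + a(117))*(-31727 - 25830) = (46832 + 1)*(-31727 - 25830) = 46833*(-57557) = -2695566981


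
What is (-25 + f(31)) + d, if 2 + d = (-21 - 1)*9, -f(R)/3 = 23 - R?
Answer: -201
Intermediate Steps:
f(R) = -69 + 3*R (f(R) = -3*(23 - R) = -69 + 3*R)
d = -200 (d = -2 + (-21 - 1)*9 = -2 - 22*9 = -2 - 198 = -200)
(-25 + f(31)) + d = (-25 + (-69 + 3*31)) - 200 = (-25 + (-69 + 93)) - 200 = (-25 + 24) - 200 = -1 - 200 = -201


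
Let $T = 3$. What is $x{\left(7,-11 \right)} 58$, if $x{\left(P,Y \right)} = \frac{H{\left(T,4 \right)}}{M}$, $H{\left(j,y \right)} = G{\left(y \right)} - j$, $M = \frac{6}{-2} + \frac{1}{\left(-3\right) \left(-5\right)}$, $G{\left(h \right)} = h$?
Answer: $- \frac{435}{22} \approx -19.773$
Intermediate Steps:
$M = - \frac{44}{15}$ ($M = 6 \left(- \frac{1}{2}\right) - - \frac{1}{15} = -3 + \frac{1}{15} = - \frac{44}{15} \approx -2.9333$)
$H{\left(j,y \right)} = y - j$
$x{\left(P,Y \right)} = - \frac{15}{44}$ ($x{\left(P,Y \right)} = \frac{4 - 3}{- \frac{44}{15}} = \left(4 - 3\right) \left(- \frac{15}{44}\right) = 1 \left(- \frac{15}{44}\right) = - \frac{15}{44}$)
$x{\left(7,-11 \right)} 58 = \left(- \frac{15}{44}\right) 58 = - \frac{435}{22}$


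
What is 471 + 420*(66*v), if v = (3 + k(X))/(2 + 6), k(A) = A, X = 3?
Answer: 21261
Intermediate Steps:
v = 3/4 (v = (3 + 3)/(2 + 6) = 6/8 = 6*(1/8) = 3/4 ≈ 0.75000)
471 + 420*(66*v) = 471 + 420*(66*(3/4)) = 471 + 420*(99/2) = 471 + 20790 = 21261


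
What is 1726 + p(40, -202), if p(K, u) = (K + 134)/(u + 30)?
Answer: 148349/86 ≈ 1725.0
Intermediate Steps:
p(K, u) = (134 + K)/(30 + u)
1726 + p(40, -202) = 1726 + (134 + 40)/(30 - 202) = 1726 + 174/(-172) = 1726 - 1/172*174 = 1726 - 87/86 = 148349/86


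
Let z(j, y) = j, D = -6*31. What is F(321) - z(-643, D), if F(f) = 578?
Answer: 1221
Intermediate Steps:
D = -186
F(321) - z(-643, D) = 578 - 1*(-643) = 578 + 643 = 1221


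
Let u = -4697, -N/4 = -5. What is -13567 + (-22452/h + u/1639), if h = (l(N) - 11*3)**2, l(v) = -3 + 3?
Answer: -735068446/54087 ≈ -13590.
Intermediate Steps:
N = 20 (N = -4*(-5) = 20)
l(v) = 0
h = 1089 (h = (0 - 11*3)**2 = (0 - 33)**2 = (-33)**2 = 1089)
-13567 + (-22452/h + u/1639) = -13567 + (-22452/1089 - 4697/1639) = -13567 + (-22452*1/1089 - 4697*1/1639) = -13567 + (-7484/363 - 427/149) = -13567 - 1270117/54087 = -735068446/54087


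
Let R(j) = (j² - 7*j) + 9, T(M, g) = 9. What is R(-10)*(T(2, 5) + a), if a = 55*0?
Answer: 1611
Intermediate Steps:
R(j) = 9 + j² - 7*j
a = 0
R(-10)*(T(2, 5) + a) = (9 + (-10)² - 7*(-10))*(9 + 0) = (9 + 100 + 70)*9 = 179*9 = 1611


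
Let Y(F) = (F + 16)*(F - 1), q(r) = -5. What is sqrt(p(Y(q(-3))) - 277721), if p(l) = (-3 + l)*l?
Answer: I*sqrt(273167) ≈ 522.65*I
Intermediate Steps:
Y(F) = (-1 + F)*(16 + F) (Y(F) = (16 + F)*(-1 + F) = (-1 + F)*(16 + F))
p(l) = l*(-3 + l)
sqrt(p(Y(q(-3))) - 277721) = sqrt((-16 + (-5)**2 + 15*(-5))*(-3 + (-16 + (-5)**2 + 15*(-5))) - 277721) = sqrt((-16 + 25 - 75)*(-3 + (-16 + 25 - 75)) - 277721) = sqrt(-66*(-3 - 66) - 277721) = sqrt(-66*(-69) - 277721) = sqrt(4554 - 277721) = sqrt(-273167) = I*sqrt(273167)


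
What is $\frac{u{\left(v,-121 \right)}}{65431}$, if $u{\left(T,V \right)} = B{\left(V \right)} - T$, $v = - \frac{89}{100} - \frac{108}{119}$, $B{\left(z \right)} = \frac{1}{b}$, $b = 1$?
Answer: $\frac{33291}{778628900} \approx 4.2756 \cdot 10^{-5}$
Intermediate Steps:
$B{\left(z \right)} = 1$ ($B{\left(z \right)} = 1^{-1} = 1$)
$v = - \frac{21391}{11900}$ ($v = \left(-89\right) \frac{1}{100} - \frac{108}{119} = - \frac{89}{100} - \frac{108}{119} = - \frac{21391}{11900} \approx -1.7976$)
$u{\left(T,V \right)} = 1 - T$
$\frac{u{\left(v,-121 \right)}}{65431} = \frac{1 - - \frac{21391}{11900}}{65431} = \left(1 + \frac{21391}{11900}\right) \frac{1}{65431} = \frac{33291}{11900} \cdot \frac{1}{65431} = \frac{33291}{778628900}$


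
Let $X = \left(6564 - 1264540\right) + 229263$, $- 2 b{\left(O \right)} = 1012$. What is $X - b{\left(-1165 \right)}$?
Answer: $-1028207$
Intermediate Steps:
$b{\left(O \right)} = -506$ ($b{\left(O \right)} = \left(- \frac{1}{2}\right) 1012 = -506$)
$X = -1028713$ ($X = -1257976 + 229263 = -1028713$)
$X - b{\left(-1165 \right)} = -1028713 - -506 = -1028713 + 506 = -1028207$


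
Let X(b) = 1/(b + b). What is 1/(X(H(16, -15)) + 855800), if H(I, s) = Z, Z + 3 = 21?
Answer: 36/30808801 ≈ 1.1685e-6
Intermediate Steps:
Z = 18 (Z = -3 + 21 = 18)
H(I, s) = 18
X(b) = 1/(2*b)
1/(X(H(16, -15)) + 855800) = 1/((½)/18 + 855800) = 1/((½)*(1/18) + 855800) = 1/(1/36 + 855800) = 1/(30808801/36) = 36/30808801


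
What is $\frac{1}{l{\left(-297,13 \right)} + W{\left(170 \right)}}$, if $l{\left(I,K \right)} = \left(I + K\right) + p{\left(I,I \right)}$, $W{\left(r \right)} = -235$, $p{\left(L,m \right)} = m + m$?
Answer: $- \frac{1}{1113} \approx -0.00089847$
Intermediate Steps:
$p{\left(L,m \right)} = 2 m$
$l{\left(I,K \right)} = K + 3 I$ ($l{\left(I,K \right)} = \left(I + K\right) + 2 I = K + 3 I$)
$\frac{1}{l{\left(-297,13 \right)} + W{\left(170 \right)}} = \frac{1}{\left(13 + 3 \left(-297\right)\right) - 235} = \frac{1}{\left(13 - 891\right) - 235} = \frac{1}{-878 - 235} = \frac{1}{-1113} = - \frac{1}{1113}$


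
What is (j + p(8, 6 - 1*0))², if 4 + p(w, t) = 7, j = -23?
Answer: 400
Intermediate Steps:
p(w, t) = 3 (p(w, t) = -4 + 7 = 3)
(j + p(8, 6 - 1*0))² = (-23 + 3)² = (-20)² = 400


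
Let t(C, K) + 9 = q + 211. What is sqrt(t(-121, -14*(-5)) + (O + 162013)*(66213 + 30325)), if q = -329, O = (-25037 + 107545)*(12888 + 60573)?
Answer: sqrt(585144061120011) ≈ 2.4190e+7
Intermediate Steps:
O = 6061120188 (O = 82508*73461 = 6061120188)
t(C, K) = -127 (t(C, K) = -9 + (-329 + 211) = -9 - 118 = -127)
sqrt(t(-121, -14*(-5)) + (O + 162013)*(66213 + 30325)) = sqrt(-127 + (6061120188 + 162013)*(66213 + 30325)) = sqrt(-127 + 6061282201*96538) = sqrt(-127 + 585144061120138) = sqrt(585144061120011)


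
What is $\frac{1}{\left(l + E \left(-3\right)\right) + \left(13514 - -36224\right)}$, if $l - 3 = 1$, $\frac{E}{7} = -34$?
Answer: $\frac{1}{50456} \approx 1.9819 \cdot 10^{-5}$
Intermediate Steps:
$E = -238$ ($E = 7 \left(-34\right) = -238$)
$l = 4$ ($l = 3 + 1 = 4$)
$\frac{1}{\left(l + E \left(-3\right)\right) + \left(13514 - -36224\right)} = \frac{1}{\left(4 - -714\right) + \left(13514 - -36224\right)} = \frac{1}{\left(4 + 714\right) + \left(13514 + 36224\right)} = \frac{1}{718 + 49738} = \frac{1}{50456}$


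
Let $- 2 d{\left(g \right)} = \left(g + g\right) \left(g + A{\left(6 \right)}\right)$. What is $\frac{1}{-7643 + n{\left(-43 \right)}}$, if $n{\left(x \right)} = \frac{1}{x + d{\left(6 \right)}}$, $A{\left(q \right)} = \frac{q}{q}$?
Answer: $- \frac{85}{649656} \approx -0.00013084$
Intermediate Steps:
$A{\left(q \right)} = 1$
$d{\left(g \right)} = - g \left(1 + g\right)$ ($d{\left(g \right)} = - \frac{\left(g + g\right) \left(g + 1\right)}{2} = - \frac{2 g \left(1 + g\right)}{2} = - g \left(1 + g\right)$)
$n{\left(x \right)} = \frac{1}{-42 + x}$ ($n{\left(x \right)} = \frac{1}{x - 6 \left(1 + 6\right)} = \frac{1}{x - 6 \cdot 7} = \frac{1}{x - 42} = \frac{1}{-42 + x}$)
$\frac{1}{-7643 + n{\left(-43 \right)}} = \frac{1}{-7643 + \frac{1}{-42 - 43}} = \frac{1}{-7643 + \frac{1}{-85}} = \frac{1}{-7643 - \frac{1}{85}} = \frac{1}{- \frac{649656}{85}} = - \frac{85}{649656}$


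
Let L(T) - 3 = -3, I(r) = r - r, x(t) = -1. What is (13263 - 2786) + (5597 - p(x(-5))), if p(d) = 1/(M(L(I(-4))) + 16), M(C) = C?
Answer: 257183/16 ≈ 16074.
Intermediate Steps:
I(r) = 0
L(T) = 0 (L(T) = 3 - 3 = 0)
p(d) = 1/16 (p(d) = 1/(0 + 16) = 1/16)
(13263 - 2786) + (5597 - p(x(-5))) = (13263 - 2786) + (5597 - 1*1/16) = 10477 + (5597 - 1/16) = 10477 + 89551/16 = 257183/16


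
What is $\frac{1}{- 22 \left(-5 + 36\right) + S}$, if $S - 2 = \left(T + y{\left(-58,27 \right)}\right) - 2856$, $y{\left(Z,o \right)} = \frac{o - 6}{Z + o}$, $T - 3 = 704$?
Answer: $- \frac{31}{87720} \approx -0.0003534$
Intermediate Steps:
$T = 707$ ($T = 3 + 704 = 707$)
$y{\left(Z,o \right)} = \frac{-6 + o}{Z + o}$
$S = - \frac{66578}{31}$ ($S = 2 - \left(2149 - \frac{-6 + 27}{-58 + 27}\right) = 2 - \left(2149 - \frac{1}{-31} \cdot 21\right) = 2 + \left(\left(707 - \frac{21}{31}\right) - 2856\right) = 2 + \left(\frac{21896}{31} - 2856\right) = 2 - \frac{66640}{31} = - \frac{66578}{31} \approx -2147.7$)
$\frac{1}{- 22 \left(-5 + 36\right) + S} = \frac{1}{- 22 \left(-5 + 36\right) - \frac{66578}{31}} = \frac{1}{\left(-22\right) 31 - \frac{66578}{31}} = \frac{1}{-682 - \frac{66578}{31}} = \frac{1}{- \frac{87720}{31}} = - \frac{31}{87720}$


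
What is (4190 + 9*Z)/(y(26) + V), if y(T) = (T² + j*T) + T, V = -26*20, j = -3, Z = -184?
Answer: 1267/52 ≈ 24.365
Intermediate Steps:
V = -520
y(T) = T² - 2*T (y(T) = (T² - 3*T) + T = T² - 2*T)
(4190 + 9*Z)/(y(26) + V) = (4190 + 9*(-184))/(26*(-2 + 26) - 520) = (4190 - 1656)/(26*24 - 520) = 2534/(624 - 520) = 2534/104 = 2534*(1/104) = 1267/52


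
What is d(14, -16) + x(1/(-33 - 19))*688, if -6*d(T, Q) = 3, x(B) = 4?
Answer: 5503/2 ≈ 2751.5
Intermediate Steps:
d(T, Q) = -½ (d(T, Q) = -⅙*3 = -½)
d(14, -16) + x(1/(-33 - 19))*688 = -½ + 4*688 = -½ + 2752 = 5503/2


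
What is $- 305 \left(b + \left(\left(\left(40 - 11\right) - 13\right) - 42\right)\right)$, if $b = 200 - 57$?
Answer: $-35685$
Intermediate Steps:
$b = 143$
$- 305 \left(b + \left(\left(\left(40 - 11\right) - 13\right) - 42\right)\right) = - 305 \left(143 + \left(\left(\left(40 - 11\right) - 13\right) - 42\right)\right) = - 305 \left(143 + \left(\left(29 - 13\right) - 42\right)\right) = - 305 \left(143 + \left(16 - 42\right)\right) = - 305 \left(143 - 26\right) = - 305 \cdot 117 = \left(-1\right) 35685 = -35685$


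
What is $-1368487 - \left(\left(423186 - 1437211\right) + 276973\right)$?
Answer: $-631435$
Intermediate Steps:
$-1368487 - \left(\left(423186 - 1437211\right) + 276973\right) = -1368487 - \left(-1014025 + 276973\right) = -1368487 - -737052 = -1368487 + 737052 = -631435$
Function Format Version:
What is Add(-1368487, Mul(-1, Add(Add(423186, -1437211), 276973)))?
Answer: -631435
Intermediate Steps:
Add(-1368487, Mul(-1, Add(Add(423186, -1437211), 276973))) = Add(-1368487, Mul(-1, Add(-1014025, 276973))) = Add(-1368487, Mul(-1, -737052)) = Add(-1368487, 737052) = -631435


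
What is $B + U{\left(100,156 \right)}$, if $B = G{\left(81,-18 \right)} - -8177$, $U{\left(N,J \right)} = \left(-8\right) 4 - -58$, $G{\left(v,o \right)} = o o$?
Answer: $8527$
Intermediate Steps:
$G{\left(v,o \right)} = o^{2}$
$U{\left(N,J \right)} = 26$ ($U{\left(N,J \right)} = -32 + 58 = 26$)
$B = 8501$ ($B = \left(-18\right)^{2} - -8177 = 324 + 8177 = 8501$)
$B + U{\left(100,156 \right)} = 8501 + 26 = 8527$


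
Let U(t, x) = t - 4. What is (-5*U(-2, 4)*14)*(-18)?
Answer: -7560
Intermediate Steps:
U(t, x) = -4 + t
(-5*U(-2, 4)*14)*(-18) = (-5*(-4 - 2)*14)*(-18) = (-5*(-6)*14)*(-18) = (30*14)*(-18) = 420*(-18) = -7560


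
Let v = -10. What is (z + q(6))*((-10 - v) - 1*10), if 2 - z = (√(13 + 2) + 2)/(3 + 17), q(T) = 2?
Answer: -39 + √15/2 ≈ -37.063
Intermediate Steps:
z = 19/10 - √15/20 (z = 2 - (√(13 + 2) + 2)/(3 + 17) = 2 - (√15 + 2)/20 = 2 - (2 + √15)/20 = 2 - (⅒ + √15/20) = 2 + (-⅒ - √15/20) = 19/10 - √15/20 ≈ 1.7064)
(z + q(6))*((-10 - v) - 1*10) = ((19/10 - √15/20) + 2)*((-10 - 1*(-10)) - 1*10) = (39/10 - √15/20)*((-10 + 10) - 10) = (39/10 - √15/20)*(0 - 10) = (39/10 - √15/20)*(-10) = -39 + √15/2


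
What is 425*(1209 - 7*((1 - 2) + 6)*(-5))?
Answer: 588200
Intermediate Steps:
425*(1209 - 7*((1 - 2) + 6)*(-5)) = 425*(1209 - 7*(-1 + 6)*(-5)) = 425*(1209 - 7*5*(-5)) = 425*(1209 - 35*(-5)) = 425*(1209 + 175) = 425*1384 = 588200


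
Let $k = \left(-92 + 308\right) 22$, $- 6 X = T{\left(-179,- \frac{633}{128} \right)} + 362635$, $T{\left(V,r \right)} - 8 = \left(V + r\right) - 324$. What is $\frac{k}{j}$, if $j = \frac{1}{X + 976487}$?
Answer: $\frac{69655284171}{16} \approx 4.3535 \cdot 10^{9}$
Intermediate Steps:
$T{\left(V,r \right)} = -316 + V + r$ ($T{\left(V,r \right)} = 8 - \left(324 - V - r\right) = 8 + \left(-324 + V + r\right) = -316 + V + r$)
$X = - \frac{46353287}{768}$ ($X = - \frac{\left(-316 - 179 - \frac{633}{128}\right) + 362635}{6} = - \frac{- \frac{63993}{128} + 362635}{6} = \left(- \frac{1}{6}\right) \frac{46353287}{128} = - \frac{46353287}{768} \approx -60356.0$)
$k = 4752$ ($k = 216 \cdot 22 = 4752$)
$j = \frac{768}{703588729}$ ($j = \frac{1}{- \frac{46353287}{768} + 976487} = \frac{1}{\frac{703588729}{768}} = \frac{768}{703588729} \approx 1.0915 \cdot 10^{-6}$)
$\frac{k}{j} = \frac{4752}{\frac{768}{703588729}} = 4752 \cdot \frac{703588729}{768} = \frac{69655284171}{16}$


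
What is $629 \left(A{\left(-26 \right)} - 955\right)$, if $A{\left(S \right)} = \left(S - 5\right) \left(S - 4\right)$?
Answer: $-15725$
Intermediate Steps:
$A{\left(S \right)} = \left(-5 + S\right) \left(-4 + S\right)$
$629 \left(A{\left(-26 \right)} - 955\right) = 629 \left(\left(20 + \left(-26\right)^{2} - -234\right) - 955\right) = 629 \left(\left(20 + 676 + 234\right) - 955\right) = 629 \left(930 - 955\right) = 629 \left(-25\right) = -15725$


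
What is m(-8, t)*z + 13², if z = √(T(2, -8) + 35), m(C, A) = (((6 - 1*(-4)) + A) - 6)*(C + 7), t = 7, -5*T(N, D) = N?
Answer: 169 - 11*√865/5 ≈ 104.30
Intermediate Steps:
T(N, D) = -N/5
m(C, A) = (4 + A)*(7 + C) (m(C, A) = (((6 + 4) + A) - 6)*(7 + C) = ((10 + A) - 6)*(7 + C) = (4 + A)*(7 + C))
z = √865/5 (z = √(-⅕*2 + 35) = √(-⅖ + 35) = √(173/5) = √865/5 ≈ 5.8822)
m(-8, t)*z + 13² = (28 + 4*(-8) + 7*7 + 7*(-8))*(√865/5) + 13² = (28 - 32 + 49 - 56)*(√865/5) + 169 = -11*√865/5 + 169 = 169 - 11*√865/5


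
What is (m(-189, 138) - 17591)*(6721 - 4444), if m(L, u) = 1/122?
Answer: -4886671977/122 ≈ -4.0055e+7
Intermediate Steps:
m(L, u) = 1/122
(m(-189, 138) - 17591)*(6721 - 4444) = (1/122 - 17591)*(6721 - 4444) = -2146101/122*2277 = -4886671977/122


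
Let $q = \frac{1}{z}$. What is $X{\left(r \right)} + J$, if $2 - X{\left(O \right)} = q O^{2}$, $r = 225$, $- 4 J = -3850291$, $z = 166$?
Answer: $\frac{319473567}{332} \approx 9.6227 \cdot 10^{5}$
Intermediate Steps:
$J = \frac{3850291}{4}$ ($J = \left(- \frac{1}{4}\right) \left(-3850291\right) = \frac{3850291}{4} \approx 9.6257 \cdot 10^{5}$)
$q = \frac{1}{166} \approx 0.0060241$
$X{\left(O \right)} = 2 - \frac{O^{2}}{166}$
$X{\left(r \right)} + J = \left(2 - \frac{225^{2}}{166}\right) + \frac{3850291}{4} = \left(2 - \frac{50625}{166}\right) + \frac{3850291}{4} = - \frac{50293}{166} + \frac{3850291}{4} = \frac{319473567}{332}$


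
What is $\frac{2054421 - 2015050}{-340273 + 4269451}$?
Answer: $\frac{39371}{3929178} \approx 0.01002$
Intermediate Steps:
$\frac{2054421 - 2015050}{-340273 + 4269451} = \frac{39371}{3929178}$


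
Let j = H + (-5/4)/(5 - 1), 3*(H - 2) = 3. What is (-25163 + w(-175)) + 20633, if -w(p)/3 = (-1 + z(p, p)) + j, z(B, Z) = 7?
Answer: -72897/16 ≈ -4556.1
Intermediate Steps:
H = 3 (H = 2 + (⅓)*3 = 2 + 1 = 3)
j = 43/16 (j = 3 + (-5/4)/(5 - 1) = 3 + (-5*¼)/4 = 3 + (¼)*(-5/4) = 3 - 5/16 = 43/16 ≈ 2.6875)
w(p) = -417/16 (w(p) = -3*((-1 + 7) + 43/16) = -3*(6 + 43/16) = -3*139/16 = -417/16)
(-25163 + w(-175)) + 20633 = (-25163 - 417/16) + 20633 = -403025/16 + 20633 = -72897/16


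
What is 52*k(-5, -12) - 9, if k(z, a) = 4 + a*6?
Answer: -3545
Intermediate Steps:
k(z, a) = 4 + 6*a
52*k(-5, -12) - 9 = 52*(4 + 6*(-12)) - 9 = 52*(4 - 72) - 9 = 52*(-68) - 9 = -3536 - 9 = -3545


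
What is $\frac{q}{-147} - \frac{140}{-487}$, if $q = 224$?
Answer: $- \frac{12644}{10227} \approx -1.2363$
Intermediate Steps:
$\frac{q}{-147} - \frac{140}{-487} = \frac{224}{-147} - \frac{140}{-487} = 224 \left(- \frac{1}{147}\right) - - \frac{140}{487} = - \frac{32}{21} + \frac{140}{487} = - \frac{12644}{10227}$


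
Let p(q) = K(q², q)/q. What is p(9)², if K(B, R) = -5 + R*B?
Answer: 524176/81 ≈ 6471.3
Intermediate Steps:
K(B, R) = -5 + B*R
p(q) = (-5 + q³)/q (p(q) = (-5 + q²*q)/q = (-5 + q³)/q)
p(9)² = ((-5 + 9³)/9)² = ((-5 + 729)/9)² = ((⅑)*724)² = (724/9)² = 524176/81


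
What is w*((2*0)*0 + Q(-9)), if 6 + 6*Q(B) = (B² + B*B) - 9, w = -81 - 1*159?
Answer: -5880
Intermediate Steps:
w = -240 (w = -81 - 159 = -240)
Q(B) = -5/2 + B²/3 (Q(B) = -1 + ((B² + B*B) - 9)/6 = -1 + ((B² + B²) - 9)/6 = -1 + (2*B² - 9)/6 = -1 + (-9 + 2*B²)/6 = -1 + (-3/2 + B²/3) = -5/2 + B²/3)
w*((2*0)*0 + Q(-9)) = -240*((2*0)*0 + (-5/2 + (⅓)*(-9)²)) = -240*(0*0 + (-5/2 + (⅓)*81)) = -240*(0 + (-5/2 + 27)) = -240*(0 + 49/2) = -240*49/2 = -5880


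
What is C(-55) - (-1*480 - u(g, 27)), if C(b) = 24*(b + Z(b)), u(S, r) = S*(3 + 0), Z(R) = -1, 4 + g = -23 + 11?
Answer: -912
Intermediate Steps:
g = -16 (g = -4 + (-23 + 11) = -4 - 12 = -16)
u(S, r) = 3*S (u(S, r) = S*3 = 3*S)
C(b) = -24 + 24*b (C(b) = 24*(b - 1) = 24*(-1 + b) = -24 + 24*b)
C(-55) - (-1*480 - u(g, 27)) = (-24 + 24*(-55)) - (-1*480 - 3*(-16)) = (-24 - 1320) - (-480 - 1*(-48)) = -1344 - (-480 + 48) = -1344 - 1*(-432) = -1344 + 432 = -912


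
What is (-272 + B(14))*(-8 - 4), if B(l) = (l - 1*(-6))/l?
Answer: 22728/7 ≈ 3246.9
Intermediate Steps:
B(l) = (6 + l)/l (B(l) = (l + 6)/l = (6 + l)/l)
(-272 + B(14))*(-8 - 4) = (-272 + (6 + 14)/14)*(-8 - 4) = (-272 + (1/14)*20)*(-12) = (-272 + 10/7)*(-12) = -1894/7*(-12) = 22728/7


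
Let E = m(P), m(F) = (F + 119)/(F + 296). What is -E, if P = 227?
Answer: -346/523 ≈ -0.66157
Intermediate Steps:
m(F) = (119 + F)/(296 + F)
E = 346/523 (E = (119 + 227)/(296 + 227) = 346/523 ≈ 0.66157)
-E = -1*346/523 = -346/523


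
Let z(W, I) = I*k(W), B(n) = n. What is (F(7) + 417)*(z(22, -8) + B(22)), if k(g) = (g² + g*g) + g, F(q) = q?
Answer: -3348752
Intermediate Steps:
k(g) = g + 2*g² (k(g) = (g² + g²) + g = 2*g² + g = g + 2*g²)
z(W, I) = I*W*(1 + 2*W) (z(W, I) = I*(W*(1 + 2*W)) = I*W*(1 + 2*W))
(F(7) + 417)*(z(22, -8) + B(22)) = (7 + 417)*(-8*22*(1 + 2*22) + 22) = 424*(-8*22*(1 + 44) + 22) = 424*(-8*22*45 + 22) = 424*(-7920 + 22) = 424*(-7898) = -3348752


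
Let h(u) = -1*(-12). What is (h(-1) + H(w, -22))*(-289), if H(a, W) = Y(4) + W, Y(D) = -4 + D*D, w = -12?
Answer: -578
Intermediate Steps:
Y(D) = -4 + D²
h(u) = 12
H(a, W) = 12 + W (H(a, W) = (-4 + 4²) + W = (-4 + 16) + W = 12 + W)
(h(-1) + H(w, -22))*(-289) = (12 + (12 - 22))*(-289) = (12 - 10)*(-289) = 2*(-289) = -578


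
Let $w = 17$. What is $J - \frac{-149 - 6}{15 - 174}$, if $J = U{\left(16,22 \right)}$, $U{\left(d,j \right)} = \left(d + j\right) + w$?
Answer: $\frac{8590}{159} \approx 54.025$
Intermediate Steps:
$U{\left(d,j \right)} = 17 + d + j$ ($U{\left(d,j \right)} = \left(d + j\right) + 17 = 17 + d + j$)
$J = 55$ ($J = 17 + 16 + 22 = 55$)
$J - \frac{-149 - 6}{15 - 174} = 55 - \frac{-149 - 6}{15 - 174} = 55 - - \frac{155}{-159} = 55 - \left(-155\right) \left(- \frac{1}{159}\right) = 55 - \frac{155}{159} = \frac{8590}{159}$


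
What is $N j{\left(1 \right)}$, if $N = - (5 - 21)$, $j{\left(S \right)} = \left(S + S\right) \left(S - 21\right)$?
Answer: $-640$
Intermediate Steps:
$j{\left(S \right)} = 2 S \left(-21 + S\right)$
$N = 16$ ($N = - (5 - 21) = \left(-1\right) \left(-16\right) = 16$)
$N j{\left(1 \right)} = 16 \cdot 2 \cdot 1 \left(-21 + 1\right) = 16 \cdot 2 \cdot 1 \left(-20\right) = 16 \left(-40\right) = -640$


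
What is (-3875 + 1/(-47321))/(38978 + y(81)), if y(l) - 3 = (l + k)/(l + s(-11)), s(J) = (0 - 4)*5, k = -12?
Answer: -5592750718/56262539555 ≈ -0.099405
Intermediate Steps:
s(J) = -20 (s(J) = -4*5 = -20)
y(l) = 3 + (-12 + l)/(-20 + l) (y(l) = 3 + (l - 12)/(l - 20) = 3 + (-12 + l)/(-20 + l))
(-3875 + 1/(-47321))/(38978 + y(81)) = (-3875 + 1/(-47321))/(38978 + 4*(-18 + 81)/(-20 + 81)) = (-3875 - 1/47321)/(38978 + 4*63/61) = -183368876/(47321*(38978 + 4*(1/61)*63)) = -183368876/(47321*(38978 + 252/61)) = -183368876/(47321*2377910/61) = -183368876/47321*61/2377910 = -5592750718/56262539555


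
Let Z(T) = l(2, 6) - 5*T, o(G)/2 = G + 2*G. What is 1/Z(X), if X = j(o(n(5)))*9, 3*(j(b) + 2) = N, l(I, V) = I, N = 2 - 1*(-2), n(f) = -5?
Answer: 1/32 ≈ 0.031250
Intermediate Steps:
o(G) = 6*G (o(G) = 2*(G + 2*G) = 2*(3*G) = 6*G)
N = 4 (N = 2 + 2 = 4)
j(b) = -2/3 (j(b) = -2 + (1/3)*4 = -2 + 4/3 = -2/3)
X = -6 (X = -2/3*9 = -6)
Z(T) = 2 - 5*T
1/Z(X) = 1/(2 - 5*(-6)) = 1/(2 + 30) = 1/32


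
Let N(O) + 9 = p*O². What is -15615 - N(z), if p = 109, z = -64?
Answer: -462070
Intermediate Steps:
N(O) = -9 + 109*O²
-15615 - N(z) = -15615 - (-9 + 109*(-64)²) = -15615 - (-9 + 109*4096) = -15615 - (-9 + 446464) = -15615 - 1*446455 = -15615 - 446455 = -462070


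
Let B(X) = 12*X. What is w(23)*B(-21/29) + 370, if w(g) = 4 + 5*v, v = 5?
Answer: 118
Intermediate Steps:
w(g) = 29 (w(g) = 4 + 5*5 = 4 + 25 = 29)
w(23)*B(-21/29) + 370 = 29*(12*(-21/29)) + 370 = 29*(-252/29) + 370 = -252 + 370 = 118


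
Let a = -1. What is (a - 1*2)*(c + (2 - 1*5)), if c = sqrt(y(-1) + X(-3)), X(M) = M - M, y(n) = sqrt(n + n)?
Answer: 9 - 3*2**(1/4)*sqrt(I) ≈ 6.4773 - 2.5227*I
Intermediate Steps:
y(n) = sqrt(2)*sqrt(n) (y(n) = sqrt(2*n) = sqrt(2)*sqrt(n))
X(M) = 0
c = 2**(1/4)*sqrt(I) (c = sqrt(sqrt(2)*sqrt(-1) + 0) = sqrt(sqrt(2)*I + 0) = sqrt(I*sqrt(2) + 0) = sqrt(I*sqrt(2)) = 2**(1/4)*sqrt(I) ≈ 0.8409 + 0.8409*I)
(a - 1*2)*(c + (2 - 1*5)) = (-1 - 1*2)*(2**(1/4)*sqrt(I) + (2 - 1*5)) = (-1 - 2)*(2**(1/4)*sqrt(I) + (2 - 5)) = -3*(2**(1/4)*sqrt(I) - 3) = -3*(-3 + 2**(1/4)*sqrt(I)) = 9 - 3*2**(1/4)*sqrt(I)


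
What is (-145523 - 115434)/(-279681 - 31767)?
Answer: 260957/311448 ≈ 0.83788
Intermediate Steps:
(-145523 - 115434)/(-279681 - 31767) = -260957/(-311448) = -260957*(-1/311448) = 260957/311448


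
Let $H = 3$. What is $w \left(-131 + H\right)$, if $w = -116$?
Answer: $14848$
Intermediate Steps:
$w \left(-131 + H\right) = - 116 \left(-131 + 3\right) = \left(-116\right) \left(-128\right) = 14848$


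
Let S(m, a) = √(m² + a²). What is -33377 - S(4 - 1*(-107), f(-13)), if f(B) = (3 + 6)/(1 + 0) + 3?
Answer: -33377 - 3*√1385 ≈ -33489.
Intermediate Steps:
f(B) = 12 (f(B) = 9/1 + 3 = 9*1 + 3 = 9 + 3 = 12)
S(m, a) = √(a² + m²)
-33377 - S(4 - 1*(-107), f(-13)) = -33377 - √(12² + (4 - 1*(-107))²) = -33377 - √(144 + (4 + 107)²) = -33377 - √(144 + 111²) = -33377 - √(144 + 12321) = -33377 - √12465 = -33377 - 3*√1385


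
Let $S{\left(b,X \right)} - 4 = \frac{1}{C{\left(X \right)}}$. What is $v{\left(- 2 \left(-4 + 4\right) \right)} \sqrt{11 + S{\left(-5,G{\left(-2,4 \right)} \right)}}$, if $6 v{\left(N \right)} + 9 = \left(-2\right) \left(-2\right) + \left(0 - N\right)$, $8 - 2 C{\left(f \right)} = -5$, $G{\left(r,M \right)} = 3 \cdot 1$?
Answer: $- \frac{5 \sqrt{2561}}{78} \approx -3.244$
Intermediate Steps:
$G{\left(r,M \right)} = 3$
$C{\left(f \right)} = \frac{13}{2}$ ($C{\left(f \right)} = 4 - - \frac{5}{2} = 4 + \frac{5}{2} = \frac{13}{2}$)
$v{\left(N \right)} = - \frac{5}{6} - \frac{N}{6}$ ($v{\left(N \right)} = - \frac{3}{2} + \frac{\left(-2\right) \left(-2\right) + \left(0 - N\right)}{6} = - \frac{3}{2} + \frac{4 - N}{6} = - \frac{3}{2} - \left(- \frac{2}{3} + \frac{N}{6}\right) = - \frac{5}{6} - \frac{N}{6}$)
$S{\left(b,X \right)} = \frac{54}{13}$ ($S{\left(b,X \right)} = 4 + \frac{1}{\frac{13}{2}} = 4 + \frac{2}{13} = \frac{54}{13}$)
$v{\left(- 2 \left(-4 + 4\right) \right)} \sqrt{11 + S{\left(-5,G{\left(-2,4 \right)} \right)}} = \left(- \frac{5}{6} - \frac{\left(-2\right) \left(-4 + 4\right)}{6}\right) \sqrt{11 + \frac{54}{13}} = \left(- \frac{5}{6} - \frac{\left(-2\right) 0}{6}\right) \sqrt{\frac{197}{13}} = \left(- \frac{5}{6} - 0\right) \frac{\sqrt{2561}}{13} = \left(- \frac{5}{6} + 0\right) \frac{\sqrt{2561}}{13} = - \frac{5 \frac{\sqrt{2561}}{13}}{6} = - \frac{5 \sqrt{2561}}{78}$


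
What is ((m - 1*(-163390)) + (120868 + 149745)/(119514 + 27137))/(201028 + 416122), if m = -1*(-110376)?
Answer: 40148328279/90505664650 ≈ 0.44360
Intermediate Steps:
m = 110376
((m - 1*(-163390)) + (120868 + 149745)/(119514 + 27137))/(201028 + 416122) = ((110376 - 1*(-163390)) + (120868 + 149745)/(119514 + 27137))/(201028 + 416122) = ((110376 + 163390) + 270613/146651)/617150 = (273766 + 270613*(1/146651))*(1/617150) = (273766 + 270613/146651)*(1/617150) = (40148328279/146651)*(1/617150) = 40148328279/90505664650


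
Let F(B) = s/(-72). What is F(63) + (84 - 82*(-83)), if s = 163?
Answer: 495917/72 ≈ 6887.7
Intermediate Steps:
F(B) = -163/72 (F(B) = 163/(-72) = 163*(-1/72) = -163/72)
F(63) + (84 - 82*(-83)) = -163/72 + (84 - 82*(-83)) = -163/72 + (84 + 6806) = -163/72 + 6890 = 495917/72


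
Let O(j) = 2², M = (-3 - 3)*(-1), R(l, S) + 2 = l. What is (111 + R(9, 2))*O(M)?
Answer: 472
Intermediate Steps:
R(l, S) = -2 + l
M = 6 (M = -6*(-1) = 6)
O(j) = 4
(111 + R(9, 2))*O(M) = (111 + (-2 + 9))*4 = (111 + 7)*4 = 118*4 = 472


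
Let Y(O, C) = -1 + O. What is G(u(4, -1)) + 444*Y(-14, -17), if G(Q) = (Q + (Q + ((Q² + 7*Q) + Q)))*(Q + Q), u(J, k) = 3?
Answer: -6426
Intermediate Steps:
G(Q) = 2*Q*(Q² + 10*Q) (G(Q) = (Q + (Q + (Q² + 8*Q)))*(2*Q) = (Q + (Q² + 9*Q))*(2*Q) = (Q² + 10*Q)*(2*Q) = 2*Q*(Q² + 10*Q))
G(u(4, -1)) + 444*Y(-14, -17) = 2*3²*(10 + 3) + 444*(-1 - 14) = 2*9*13 + 444*(-15) = 234 - 6660 = -6426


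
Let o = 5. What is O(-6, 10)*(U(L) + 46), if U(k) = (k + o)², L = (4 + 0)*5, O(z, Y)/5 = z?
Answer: -20130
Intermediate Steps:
O(z, Y) = 5*z
L = 20 (L = 4*5 = 20)
U(k) = (5 + k)² (U(k) = (k + 5)² = (5 + k)²)
O(-6, 10)*(U(L) + 46) = (5*(-6))*((5 + 20)² + 46) = -30*(25² + 46) = -30*(625 + 46) = -30*671 = -20130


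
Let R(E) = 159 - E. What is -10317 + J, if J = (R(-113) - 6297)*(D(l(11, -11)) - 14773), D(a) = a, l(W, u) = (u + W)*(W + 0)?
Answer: 88997008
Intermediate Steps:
l(W, u) = W*(W + u) (l(W, u) = (W + u)*W = W*(W + u))
J = 89007325 (J = ((159 - 1*(-113)) - 6297)*(11*(11 - 11) - 14773) = ((159 + 113) - 6297)*(11*0 - 14773) = (272 - 6297)*(0 - 14773) = -6025*(-14773) = 89007325)
-10317 + J = -10317 + 89007325 = 88997008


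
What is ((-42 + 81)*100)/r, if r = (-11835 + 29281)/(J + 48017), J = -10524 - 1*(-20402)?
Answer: 8684250/671 ≈ 12942.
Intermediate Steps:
J = 9878 (J = -10524 + 20402 = 9878)
r = 17446/57895 (r = (-11835 + 29281)/(9878 + 48017) = 17446/57895 ≈ 0.30134)
((-42 + 81)*100)/r = ((-42 + 81)*100)/(17446/57895) = (39*100)*(57895/17446) = 3900*(57895/17446) = 8684250/671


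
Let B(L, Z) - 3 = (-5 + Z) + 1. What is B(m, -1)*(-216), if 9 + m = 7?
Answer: 432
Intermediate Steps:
m = -2 (m = -9 + 7 = -2)
B(L, Z) = -1 + Z (B(L, Z) = 3 + ((-5 + Z) + 1) = 3 + (-4 + Z) = -1 + Z)
B(m, -1)*(-216) = (-1 - 1)*(-216) = -2*(-216) = 432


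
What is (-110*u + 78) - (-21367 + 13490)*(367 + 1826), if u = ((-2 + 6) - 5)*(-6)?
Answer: 17273679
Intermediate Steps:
u = 6 (u = (4 - 5)*(-6) = -1*(-6) = 6)
(-110*u + 78) - (-21367 + 13490)*(367 + 1826) = (-110*6 + 78) - (-21367 + 13490)*(367 + 1826) = (-660 + 78) - (-7877)*2193 = -582 - 1*(-17274261) = -582 + 17274261 = 17273679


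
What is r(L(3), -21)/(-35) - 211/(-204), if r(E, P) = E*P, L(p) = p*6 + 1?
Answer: 12683/1020 ≈ 12.434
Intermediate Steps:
L(p) = 1 + 6*p (L(p) = 6*p + 1 = 1 + 6*p)
r(L(3), -21)/(-35) - 211/(-204) = ((1 + 6*3)*(-21))/(-35) - 211/(-204) = ((1 + 18)*(-21))*(-1/35) - 211*(-1/204) = (19*(-21))*(-1/35) + 211/204 = -399*(-1/35) + 211/204 = 57/5 + 211/204 = 12683/1020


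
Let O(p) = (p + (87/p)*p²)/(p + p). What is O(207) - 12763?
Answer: -12719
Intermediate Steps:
O(p) = 44 (O(p) = (p + 87*p)/((2*p)) = (88*p)*(1/(2*p)) = 44)
O(207) - 12763 = 44 - 12763 = -12719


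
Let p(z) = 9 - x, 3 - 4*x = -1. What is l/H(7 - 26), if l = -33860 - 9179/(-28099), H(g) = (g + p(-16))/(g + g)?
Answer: -36154072518/309089 ≈ -1.1697e+5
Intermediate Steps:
x = 1 (x = ¾ - ¼*(-1) = ¾ + ¼ = 1)
p(z) = 8 (p(z) = 9 - 1*1 = 9 - 1 = 8)
H(g) = (8 + g)/(2*g) (H(g) = (g + 8)/(g + g) = (8 + g)/((2*g)) = (8 + g)*(1/(2*g)) = (8 + g)/(2*g))
l = -951422961/28099 (l = -33860 - 9179*(-1/28099) = -33860 + 9179/28099 = -951422961/28099 ≈ -33860.)
l/H(7 - 26) = -951422961*2*(7 - 26)/(8 + (7 - 26))/28099 = -951422961*(-38/(8 - 19))/28099 = -951422961/(28099*((½)*(-1/19)*(-11))) = -951422961/(28099*11/38) = -951422961/28099*38/11 = -36154072518/309089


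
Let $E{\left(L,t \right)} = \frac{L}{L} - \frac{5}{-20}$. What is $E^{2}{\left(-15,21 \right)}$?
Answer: $\frac{25}{16} \approx 1.5625$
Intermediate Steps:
$E{\left(L,t \right)} = \frac{5}{4}$ ($E{\left(L,t \right)} = 1 - - \frac{1}{4} = 1 + \frac{1}{4} = \frac{5}{4}$)
$E^{2}{\left(-15,21 \right)} = \left(\frac{5}{4}\right)^{2} = \frac{25}{16}$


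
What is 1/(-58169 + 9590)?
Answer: -1/48579 ≈ -2.0585e-5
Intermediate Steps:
1/(-58169 + 9590) = 1/(-48579) = -1/48579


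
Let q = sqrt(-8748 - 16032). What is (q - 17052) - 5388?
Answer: -22440 + 2*I*sqrt(6195) ≈ -22440.0 + 157.42*I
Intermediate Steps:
q = 2*I*sqrt(6195) (q = sqrt(-24780) = 2*I*sqrt(6195) ≈ 157.42*I)
(q - 17052) - 5388 = (2*I*sqrt(6195) - 17052) - 5388 = (-17052 + 2*I*sqrt(6195)) - 5388 = -22440 + 2*I*sqrt(6195)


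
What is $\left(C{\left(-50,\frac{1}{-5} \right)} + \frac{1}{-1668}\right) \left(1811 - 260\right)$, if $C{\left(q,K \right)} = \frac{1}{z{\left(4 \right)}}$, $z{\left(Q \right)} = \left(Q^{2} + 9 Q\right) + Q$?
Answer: $\frac{208351}{7784} \approx 26.767$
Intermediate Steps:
$z{\left(Q \right)} = Q^{2} + 10 Q$
$C{\left(q,K \right)} = \frac{1}{56}$ ($C{\left(q,K \right)} = \frac{1}{4 \left(10 + 4\right)} = \frac{1}{4 \cdot 14} = \frac{1}{56}$)
$\left(C{\left(-50,\frac{1}{-5} \right)} + \frac{1}{-1668}\right) \left(1811 - 260\right) = \left(\frac{1}{56} + \frac{1}{-1668}\right) \left(1811 - 260\right) = \left(\frac{1}{56} - \frac{1}{1668}\right) \left(1811 + \left(-1605 + 1345\right)\right) = \frac{403 \left(1811 - 260\right)}{23352} = \frac{403}{23352} \cdot 1551 = \frac{208351}{7784}$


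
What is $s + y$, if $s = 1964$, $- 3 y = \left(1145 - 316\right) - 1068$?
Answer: $\frac{6131}{3} \approx 2043.7$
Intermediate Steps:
$y = \frac{239}{3}$ ($y = - \frac{\left(1145 - 316\right) - 1068}{3} = - \frac{829 - 1068}{3} = \left(- \frac{1}{3}\right) \left(-239\right) = \frac{239}{3} \approx 79.667$)
$s + y = 1964 + \frac{239}{3} = \frac{6131}{3}$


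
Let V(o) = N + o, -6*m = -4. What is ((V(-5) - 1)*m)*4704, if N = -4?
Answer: -31360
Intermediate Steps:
m = ⅔ (m = -⅙*(-4) = ⅔ ≈ 0.66667)
V(o) = -4 + o
((V(-5) - 1)*m)*4704 = (((-4 - 5) - 1)*(⅔))*4704 = ((-9 - 1)*(⅔))*4704 = -10*⅔*4704 = -20/3*4704 = -31360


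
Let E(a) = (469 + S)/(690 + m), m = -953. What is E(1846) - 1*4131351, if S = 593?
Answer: -1086546375/263 ≈ -4.1314e+6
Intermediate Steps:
E(a) = -1062/263 (E(a) = (469 + 593)/(690 - 953) = 1062/(-263) = 1062*(-1/263) = -1062/263)
E(1846) - 1*4131351 = -1062/263 - 1*4131351 = -1062/263 - 4131351 = -1086546375/263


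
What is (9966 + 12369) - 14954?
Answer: 7381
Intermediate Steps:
(9966 + 12369) - 14954 = 22335 - 14954 = 7381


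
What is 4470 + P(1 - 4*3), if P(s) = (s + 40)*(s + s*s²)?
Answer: -34448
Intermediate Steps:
P(s) = (40 + s)*(s + s³)
4470 + P(1 - 4*3) = 4470 + (1 - 4*3)*(40 + (1 - 4*3) + (1 - 4*3)³ + 40*(1 - 4*3)²) = 4470 + (1 - 12)*(40 + (1 - 12) + (1 - 12)³ + 40*(1 - 12)²) = 4470 - 11*(40 - 11 + (-11)³ + 40*(-11)²) = 4470 - 11*(40 - 11 - 1331 + 40*121) = 4470 - 11*(40 - 11 - 1331 + 4840) = 4470 - 11*3538 = 4470 - 38918 = -34448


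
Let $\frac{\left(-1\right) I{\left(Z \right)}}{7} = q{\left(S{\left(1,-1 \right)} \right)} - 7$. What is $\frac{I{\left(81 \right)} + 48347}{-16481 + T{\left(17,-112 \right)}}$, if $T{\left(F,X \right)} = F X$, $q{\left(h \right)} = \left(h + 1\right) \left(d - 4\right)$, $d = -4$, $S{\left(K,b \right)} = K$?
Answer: $- \frac{48508}{18385} \approx -2.6385$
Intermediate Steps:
$q{\left(h \right)} = -8 - 8 h$ ($q{\left(h \right)} = \left(h + 1\right) \left(-4 - 4\right) = \left(1 + h\right) \left(-8\right) = -8 - 8 h$)
$I{\left(Z \right)} = 161$ ($I{\left(Z \right)} = - 7 \left(\left(-8 - 8\right) - 7\right) = - 7 \left(-16 - 7\right) = \left(-7\right) \left(-23\right) = 161$)
$\frac{I{\left(81 \right)} + 48347}{-16481 + T{\left(17,-112 \right)}} = \frac{161 + 48347}{-16481 + 17 \left(-112\right)} = \frac{48508}{-16481 - 1904} = \frac{48508}{-18385} = 48508 \left(- \frac{1}{18385}\right) = - \frac{48508}{18385}$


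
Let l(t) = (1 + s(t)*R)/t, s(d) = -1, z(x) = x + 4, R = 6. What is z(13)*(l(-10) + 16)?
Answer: 561/2 ≈ 280.50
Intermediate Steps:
z(x) = 4 + x
l(t) = -5/t (l(t) = (1 - 1*6)/t = (1 - 6)/t = -5/t)
z(13)*(l(-10) + 16) = (4 + 13)*(-5/(-10) + 16) = 17*(-5*(-⅒) + 16) = 17*(½ + 16) = 17*(33/2) = 561/2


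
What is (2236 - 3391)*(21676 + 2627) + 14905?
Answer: -28055060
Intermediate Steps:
(2236 - 3391)*(21676 + 2627) + 14905 = -1155*24303 + 14905 = -28069965 + 14905 = -28055060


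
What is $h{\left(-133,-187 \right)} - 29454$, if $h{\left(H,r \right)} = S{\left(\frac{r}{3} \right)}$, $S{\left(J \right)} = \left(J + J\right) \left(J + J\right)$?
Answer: $- \frac{125210}{9} \approx -13912.0$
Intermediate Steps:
$S{\left(J \right)} = 4 J^{2}$ ($S{\left(J \right)} = 2 J 2 J = 4 J^{2}$)
$h{\left(H,r \right)} = \frac{4 r^{2}}{9}$ ($h{\left(H,r \right)} = 4 \left(\frac{r}{3}\right)^{2} = 4 \frac{r^{2}}{9} = \frac{4 r^{2}}{9}$)
$h{\left(-133,-187 \right)} - 29454 = \frac{4 \left(-187\right)^{2}}{9} - 29454 = \frac{4}{9} \cdot 34969 - 29454 = \frac{139876}{9} - 29454 = - \frac{125210}{9}$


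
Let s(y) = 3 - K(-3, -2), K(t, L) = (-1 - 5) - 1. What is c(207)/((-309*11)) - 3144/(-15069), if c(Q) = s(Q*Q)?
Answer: 3511922/17073177 ≈ 0.20570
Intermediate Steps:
K(t, L) = -7 (K(t, L) = -6 - 1 = -7)
s(y) = 10 (s(y) = 3 - 1*(-7) = 3 + 7 = 10)
c(Q) = 10
c(207)/((-309*11)) - 3144/(-15069) = 10/((-309*11)) - 3144/(-15069) = 10/(-3399) - 3144*(-1/15069) = 10*(-1/3399) + 1048/5023 = -10/3399 + 1048/5023 = 3511922/17073177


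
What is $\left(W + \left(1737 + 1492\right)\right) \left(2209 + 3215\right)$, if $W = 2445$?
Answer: $30775776$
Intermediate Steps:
$\left(W + \left(1737 + 1492\right)\right) \left(2209 + 3215\right) = \left(2445 + \left(1737 + 1492\right)\right) \left(2209 + 3215\right) = \left(2445 + 3229\right) 5424 = 5674 \cdot 5424 = 30775776$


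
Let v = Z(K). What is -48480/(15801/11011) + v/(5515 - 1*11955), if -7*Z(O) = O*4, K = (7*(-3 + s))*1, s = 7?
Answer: -6227821142/184345 ≈ -33784.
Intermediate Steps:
K = 28 (K = (7*(-3 + 7))*1 = (7*4)*1 = 28*1 = 28)
Z(O) = -4*O/7 (Z(O) = -O*4/7 = -4*O/7)
v = -16 (v = -4/7*28 = -16)
-48480/(15801/11011) + v/(5515 - 1*11955) = -48480/(15801/11011) - 16/(5515 - 1*11955) = -48480/(15801*(1/11011)) - 16/(5515 - 11955) = -48480/15801/11011 - 16/(-6440) = -48480*11011/15801 - 16*(-1/6440) = -177937760/5267 + 2/805 = -6227821142/184345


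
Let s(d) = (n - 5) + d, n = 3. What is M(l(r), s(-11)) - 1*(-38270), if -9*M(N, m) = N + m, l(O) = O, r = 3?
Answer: 344440/9 ≈ 38271.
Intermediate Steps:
s(d) = -2 + d (s(d) = (3 - 5) + d = -2 + d)
M(N, m) = -N/9 - m/9 (M(N, m) = -(N + m)/9 = -N/9 - m/9)
M(l(r), s(-11)) - 1*(-38270) = (-⅑*3 - (-2 - 11)/9) - 1*(-38270) = (-⅓ - ⅑*(-13)) + 38270 = (-⅓ + 13/9) + 38270 = 10/9 + 38270 = 344440/9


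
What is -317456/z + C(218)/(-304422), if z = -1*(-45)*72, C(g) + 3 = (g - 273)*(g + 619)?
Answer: -2010238069/20548485 ≈ -97.829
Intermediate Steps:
C(g) = -3 + (-273 + g)*(619 + g) (C(g) = -3 + (g - 273)*(g + 619) = -3 + (-273 + g)*(619 + g))
z = 3240 (z = 45*72 = 3240)
-317456/z + C(218)/(-304422) = -317456/3240 + (-168990 + 218² + 346*218)/(-304422) = -317456*1/3240 + (-168990 + 47524 + 75428)*(-1/304422) = -39682/405 - 46038*(-1/304422) = -39682/405 + 7673/50737 = -2010238069/20548485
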